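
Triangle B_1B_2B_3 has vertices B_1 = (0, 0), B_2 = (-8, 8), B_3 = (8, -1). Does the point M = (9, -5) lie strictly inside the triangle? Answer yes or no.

no

Barycentric coordinates of M: (55/56, -31/56, 4/7).
The three coordinates are positive, negative, positive; a point is interior exactly when all three are positive.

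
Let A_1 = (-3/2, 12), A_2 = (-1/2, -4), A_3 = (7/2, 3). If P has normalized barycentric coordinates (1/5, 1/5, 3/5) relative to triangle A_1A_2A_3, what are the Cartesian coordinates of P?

(17/10, 17/5)

P = (1/5)·A_1 + (1/5)·A_2 + (3/5)·A_3.
x-coordinate: (1/5)·(-3/2) + (1/5)·(-1/2) + (3/5)·(7/2) = 17/10.
y-coordinate: (1/5)·12 + (1/5)·(-4) + (3/5)·3 = 17/5.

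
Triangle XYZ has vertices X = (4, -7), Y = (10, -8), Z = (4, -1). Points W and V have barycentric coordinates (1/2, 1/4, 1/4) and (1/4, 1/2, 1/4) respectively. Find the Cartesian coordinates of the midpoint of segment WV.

Barycentric coordinates of the midpoint are the average: (3/8, 3/8, 1/4).
Converting: (3/8)·X + (3/8)·Y + (1/4)·Z = (25/4, -47/8).

(25/4, -47/8)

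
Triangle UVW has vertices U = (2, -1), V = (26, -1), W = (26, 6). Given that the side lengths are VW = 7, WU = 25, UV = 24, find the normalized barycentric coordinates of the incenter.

(1/8, 25/56, 3/7)

The incenter has barycentric coordinates proportional to the opposite side lengths: (7 : 25 : 24).
Normalizing by 7+25+24 = 56 gives (1/8, 25/56, 3/7).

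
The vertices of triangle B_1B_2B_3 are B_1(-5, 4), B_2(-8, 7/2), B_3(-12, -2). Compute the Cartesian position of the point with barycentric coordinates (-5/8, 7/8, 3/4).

(-103/8, -15/16)

M = (-5/8)·B_1 + (7/8)·B_2 + (3/4)·B_3.
x-coordinate: (-5/8)·(-5) + (7/8)·(-8) + (3/4)·(-12) = -103/8.
y-coordinate: (-5/8)·4 + (7/8)·(7/2) + (3/4)·(-2) = -15/16.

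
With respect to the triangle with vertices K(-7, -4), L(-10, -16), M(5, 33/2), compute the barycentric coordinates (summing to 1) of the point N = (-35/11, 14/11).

(5/11, 2/11, 4/11)

Signed area of the reference triangle: [KLM] = ½·((-7)·(-16−(33/2)) + (-10)·(33/2−(-4)) + 5·(-4−(-16))) = ½·(455/2 − 205 + 60) = 165/4.
[NLM] = ½·((-35/11)·(-16−(33/2)) + (-10)·(33/2−(14/11)) + 5·(14/11−(-16))) = ½·(2275/22 − 1675/11 + 950/11) = 75/4, so the K-coordinate is (75/4)/(165/4) = 5/11.
[KNM] = ½·((-7)·(14/11−(33/2)) + (-35/11)·(33/2−(-4)) + 5·(-4−(14/11))) = ½·(2345/22 − 1435/22 − 290/11) = 15/2, so the L-coordinate is 2/11.
[KLN] = ½·((-7)·(-16−(14/11)) + (-10)·(14/11−(-4)) + (-35/11)·(-4−(-16))) = ½·(1330/11 − 580/11 − 420/11) = 15, so the M-coordinate is 4/11.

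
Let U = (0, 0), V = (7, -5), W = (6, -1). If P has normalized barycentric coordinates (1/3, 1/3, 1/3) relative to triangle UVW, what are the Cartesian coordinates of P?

(13/3, -2)

P = (1/3)·U + (1/3)·V + (1/3)·W.
x-coordinate: (1/3)·0 + (1/3)·7 + (1/3)·6 = 13/3.
y-coordinate: (1/3)·0 + (1/3)·(-5) + (1/3)·(-1) = -2.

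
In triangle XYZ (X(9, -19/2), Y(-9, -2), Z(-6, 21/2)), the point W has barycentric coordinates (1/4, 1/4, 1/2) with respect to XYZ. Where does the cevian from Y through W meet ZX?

Line YW meets ZX where the Y-coordinate vanishes; zeroing W's Y-weight and renormalizing leaves Z, X-weights 1/2 : 1/4 → (2/3, 1/3).
So V = (2/3)·Z + (1/3)·X = (-1, 23/6).

(-1, 23/6)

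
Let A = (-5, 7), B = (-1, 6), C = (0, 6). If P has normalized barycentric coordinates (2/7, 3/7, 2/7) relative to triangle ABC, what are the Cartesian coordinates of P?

(-13/7, 44/7)

P = (2/7)·A + (3/7)·B + (2/7)·C.
x-coordinate: (2/7)·(-5) + (3/7)·(-1) + (2/7)·0 = -13/7.
y-coordinate: (2/7)·7 + (3/7)·6 + (2/7)·6 = 44/7.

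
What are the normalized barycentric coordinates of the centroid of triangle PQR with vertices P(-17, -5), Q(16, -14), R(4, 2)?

The centroid is the average of the vertices, so each weight is 1/3.

(1/3, 1/3, 1/3)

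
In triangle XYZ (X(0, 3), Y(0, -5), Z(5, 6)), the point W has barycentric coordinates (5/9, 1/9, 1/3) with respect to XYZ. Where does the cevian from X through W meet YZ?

Line XW meets YZ where the X-coordinate vanishes; zeroing W's X-weight and renormalizing leaves Y, Z-weights 1/9 : 1/3 → (1/4, 3/4).
So V = (1/4)·Y + (3/4)·Z = (15/4, 13/4).

(15/4, 13/4)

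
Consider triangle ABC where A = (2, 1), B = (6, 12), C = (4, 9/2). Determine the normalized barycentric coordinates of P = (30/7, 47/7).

Signed area of the reference triangle: [ABC] = ½·(2·(12−(9/2)) + 6·(9/2−1) + 4·(1−12)) = ½·(15 + 21 − 44) = -4.
[PBC] = ½·((30/7)·(12−(9/2)) + 6·(9/2−(47/7)) + 4·(47/7−12)) = ½·(225/7 − 93/7 − 148/7) = -8/7, so the A-coordinate is (-8/7)/(-4) = 2/7.
[APC] = ½·(2·(47/7−(9/2)) + (30/7)·(9/2−1) + 4·(1−(47/7))) = ½·(31/7 + 15 − 160/7) = -12/7, so the B-coordinate is 3/7.
[ABP] = ½·(2·(12−(47/7)) + 6·(47/7−1) + (30/7)·(1−12)) = ½·(74/7 + 240/7 − 330/7) = -8/7, so the C-coordinate is 2/7.
Check: 2/7 + 3/7 + 2/7 = 1.

(2/7, 3/7, 2/7)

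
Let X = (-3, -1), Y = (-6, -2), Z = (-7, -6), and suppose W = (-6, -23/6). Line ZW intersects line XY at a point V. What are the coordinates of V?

(-5, -5/3)

Barycentric coordinates of W with respect to XYZ: (1/6, 1/3, 1/2).
On side XY the Z-coordinate is zero; dropping W's Z-weight 1/2 and renormalizing the remaining 1/6 : 1/3 gives weights 1/3, 2/3 on X, Y.
V = (1/3)·(-3, -1) + (2/3)·(-6, -2) = (-5, -5/3).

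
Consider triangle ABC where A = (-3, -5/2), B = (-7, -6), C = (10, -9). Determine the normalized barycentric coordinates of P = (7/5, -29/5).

(2/5, 1/5, 2/5)

Signed area of the reference triangle: [ABC] = ½·((-3)·(-6−(-9)) + (-7)·(-9−(-5/2)) + 10·(-5/2−(-6))) = ½·(-9 + 91/2 + 35) = 143/4.
[PBC] = ½·((7/5)·(-6−(-9)) + (-7)·(-9−(-29/5)) + 10·(-29/5−(-6))) = ½·(21/5 + 112/5 + 2) = 143/10, so the A-coordinate is (143/10)/(143/4) = 2/5.
[APC] = ½·((-3)·(-29/5−(-9)) + (7/5)·(-9−(-5/2)) + 10·(-5/2−(-29/5))) = ½·(-48/5 − 91/10 + 33) = 143/20, so the B-coordinate is 1/5.
[ABP] = ½·((-3)·(-6−(-29/5)) + (-7)·(-29/5−(-5/2)) + (7/5)·(-5/2−(-6))) = ½·(3/5 + 231/10 + 49/10) = 143/10, so the C-coordinate is 2/5.
Check: 2/5 + 1/5 + 2/5 = 1.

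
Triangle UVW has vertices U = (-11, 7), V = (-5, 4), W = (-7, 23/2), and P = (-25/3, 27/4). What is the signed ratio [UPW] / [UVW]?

1/3

[UVW] = ½·((-11)·(4−(23/2)) + (-5)·(23/2−7) + (-7)·(7−4)) = ½·(165/2 − 45/2 − 21) = 39/2.
[UPW] = ½·((-11)·(27/4−(23/2)) + (-25/3)·(23/2−7) + (-7)·(7−(27/4))) = ½·(209/4 − 75/2 − 7/4) = 13/2, so the ratio is (13/2)/(39/2) = 1/3.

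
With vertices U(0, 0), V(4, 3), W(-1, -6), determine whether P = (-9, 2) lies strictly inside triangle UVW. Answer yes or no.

Barycentric coordinates of P: (16/3, -8/3, -5/3).
The three coordinates are positive, negative, negative; a point is interior exactly when all three are positive.

no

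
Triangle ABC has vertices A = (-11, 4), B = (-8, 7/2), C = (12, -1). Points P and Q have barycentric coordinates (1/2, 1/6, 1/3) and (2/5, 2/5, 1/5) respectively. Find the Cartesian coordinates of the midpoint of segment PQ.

Barycentric coordinates of the midpoint are the average: (9/20, 17/60, 4/15).
Converting: (9/20)·A + (17/60)·B + (4/15)·C = (-241/60, 101/40).

(-241/60, 101/40)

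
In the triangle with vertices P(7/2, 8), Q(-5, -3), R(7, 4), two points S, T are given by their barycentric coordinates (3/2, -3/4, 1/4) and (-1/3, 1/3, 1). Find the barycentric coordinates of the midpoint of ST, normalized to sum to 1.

Since both coordinate triples sum to 1, the midpoint's barycentrics are the componentwise average.
(3/2+-1/3)/2 = 7/12; similarly -5/24 and 5/8.

(7/12, -5/24, 5/8)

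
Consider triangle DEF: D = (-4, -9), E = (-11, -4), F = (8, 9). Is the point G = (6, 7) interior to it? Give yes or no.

Barycentric coordinates of G: (2/31, 2/31, 27/31).
The three coordinates are positive, positive, positive; a point is interior exactly when all three are positive.

yes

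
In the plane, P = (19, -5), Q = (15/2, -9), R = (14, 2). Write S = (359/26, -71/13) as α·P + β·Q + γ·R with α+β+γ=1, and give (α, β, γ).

(6/13, 5/13, 2/13)

Signed area of the reference triangle: [PQR] = ½·(19·(-9−2) + (15/2)·(2−(-5)) + 14·(-5−(-9))) = ½·(-209 + 105/2 + 56) = -201/4.
[SQR] = ½·((359/26)·(-9−2) + (15/2)·(2−(-71/13)) + 14·(-71/13−(-9))) = ½·(-3949/26 + 1455/26 + 644/13) = -603/26, so the P-coordinate is (-603/26)/(-201/4) = 6/13.
[PSR] = ½·(19·(-71/13−2) + (359/26)·(2−(-5)) + 14·(-5−(-71/13))) = ½·(-1843/13 + 2513/26 + 84/13) = -1005/52, so the Q-coordinate is 5/13.
[PQS] = ½·(19·(-9−(-71/13)) + (15/2)·(-71/13−(-5)) + (359/26)·(-5−(-9))) = ½·(-874/13 − 45/13 + 718/13) = -201/26, so the R-coordinate is 2/13.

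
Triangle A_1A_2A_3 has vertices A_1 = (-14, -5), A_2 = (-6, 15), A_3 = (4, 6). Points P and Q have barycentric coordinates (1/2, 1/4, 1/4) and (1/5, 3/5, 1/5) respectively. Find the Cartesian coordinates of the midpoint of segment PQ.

Barycentric coordinates of the midpoint are the average: (7/20, 17/40, 9/40).
Converting: (7/20)·A_1 + (17/40)·A_2 + (9/40)·A_3 = (-131/20, 239/40).

(-131/20, 239/40)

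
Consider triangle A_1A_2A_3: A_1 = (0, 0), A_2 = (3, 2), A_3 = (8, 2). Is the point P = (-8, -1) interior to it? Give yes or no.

no

Barycentric coordinates of P: (3/2, 4/5, -13/10).
The three coordinates are positive, positive, negative; a point is interior exactly when all three are positive.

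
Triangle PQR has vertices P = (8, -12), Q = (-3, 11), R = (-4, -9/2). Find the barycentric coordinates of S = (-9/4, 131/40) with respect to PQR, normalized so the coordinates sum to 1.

(1/10, 11/20, 7/20)

Signed area of the reference triangle: [PQR] = ½·(8·(11−(-9/2)) + (-3)·(-9/2−(-12)) + (-4)·(-12−11)) = ½·(124 − 45/2 + 92) = 387/4.
[SQR] = ½·((-9/4)·(11−(-9/2)) + (-3)·(-9/2−(131/40)) + (-4)·(131/40−11)) = ½·(-279/8 + 933/40 + 309/10) = 387/40, so the P-coordinate is (387/40)/(387/4) = 1/10.
[PSR] = ½·(8·(131/40−(-9/2)) + (-9/4)·(-9/2−(-12)) + (-4)·(-12−(131/40))) = ½·(311/5 − 135/8 + 611/10) = 4257/80, so the Q-coordinate is 11/20.
[PQS] = ½·(8·(11−(131/40)) + (-3)·(131/40−(-12)) + (-9/4)·(-12−11)) = ½·(309/5 − 1833/40 + 207/4) = 2709/80, so the R-coordinate is 7/20.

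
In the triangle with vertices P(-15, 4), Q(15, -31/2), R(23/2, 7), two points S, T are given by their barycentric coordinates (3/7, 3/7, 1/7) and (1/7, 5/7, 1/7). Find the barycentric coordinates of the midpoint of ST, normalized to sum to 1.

Since both coordinate triples sum to 1, the midpoint's barycentrics are the componentwise average.
(3/7+1/7)/2 = 2/7; similarly 4/7 and 1/7.

(2/7, 4/7, 1/7)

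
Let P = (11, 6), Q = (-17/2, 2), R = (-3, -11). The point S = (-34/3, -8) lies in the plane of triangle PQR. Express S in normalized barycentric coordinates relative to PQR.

Signed area of the reference triangle: [PQR] = ½·(11·(2−(-11)) + (-17/2)·(-11−6) + (-3)·(6−2)) = ½·(143 + 289/2 − 12) = 551/4.
[SQR] = ½·((-34/3)·(2−(-11)) + (-17/2)·(-11−(-8)) + (-3)·(-8−2)) = ½·(-442/3 + 51/2 + 30) = -551/12, so the P-coordinate is (-551/12)/(551/4) = -1/3.
[PSR] = ½·(11·(-8−(-11)) + (-34/3)·(-11−6) + (-3)·(6−(-8))) = ½·(33 + 578/3 − 42) = 551/6, so the Q-coordinate is 2/3.
[PQS] = ½·(11·(2−(-8)) + (-17/2)·(-8−6) + (-34/3)·(6−2)) = ½·(110 + 119 − 136/3) = 551/6, so the R-coordinate is 2/3.

(-1/3, 2/3, 2/3)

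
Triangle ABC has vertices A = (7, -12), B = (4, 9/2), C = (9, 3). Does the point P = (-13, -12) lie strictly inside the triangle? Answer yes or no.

no

Barycentric coordinates of P: (18/13, 50/13, -55/13).
The three coordinates are positive, positive, negative; a point is interior exactly when all three are positive.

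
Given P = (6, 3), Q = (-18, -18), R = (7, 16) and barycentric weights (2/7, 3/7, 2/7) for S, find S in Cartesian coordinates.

S = (2/7)·P + (3/7)·Q + (2/7)·R.
x-coordinate: (2/7)·6 + (3/7)·(-18) + (2/7)·7 = -4.
y-coordinate: (2/7)·3 + (3/7)·(-18) + (2/7)·16 = -16/7.

(-4, -16/7)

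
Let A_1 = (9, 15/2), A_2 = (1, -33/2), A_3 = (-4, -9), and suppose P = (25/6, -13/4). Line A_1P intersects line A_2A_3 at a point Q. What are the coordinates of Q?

Barycentric coordinates of P with respect to A_1A_2A_3: (1/2, 1/3, 1/6).
On side A_2A_3 the A_1-coordinate is zero; dropping P's A_1-weight 1/2 and renormalizing the remaining 1/3 : 1/6 gives weights 2/3, 1/3 on A_2, A_3.
Q = (2/3)·(1, -33/2) + (1/3)·(-4, -9) = (-2/3, -14).

(-2/3, -14)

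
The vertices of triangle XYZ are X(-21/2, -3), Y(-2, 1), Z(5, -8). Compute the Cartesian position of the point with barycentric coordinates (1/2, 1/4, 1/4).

W = (1/2)·X + (1/4)·Y + (1/4)·Z.
x-coordinate: (1/2)·(-21/2) + (1/4)·(-2) + (1/4)·5 = -9/2.
y-coordinate: (1/2)·(-3) + (1/4)·1 + (1/4)·(-8) = -13/4.

(-9/2, -13/4)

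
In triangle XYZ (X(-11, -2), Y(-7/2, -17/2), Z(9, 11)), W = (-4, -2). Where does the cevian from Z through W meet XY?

Barycentric coordinates of W with respect to XYZ: (2/5, 2/5, 1/5).
On side XY the Z-coordinate is zero; dropping W's Z-weight 1/5 and renormalizing the remaining 2/5 : 2/5 gives weights 1/2, 1/2 on X, Y.
V = (1/2)·(-11, -2) + (1/2)·(-7/2, -17/2) = (-29/4, -21/4).

(-29/4, -21/4)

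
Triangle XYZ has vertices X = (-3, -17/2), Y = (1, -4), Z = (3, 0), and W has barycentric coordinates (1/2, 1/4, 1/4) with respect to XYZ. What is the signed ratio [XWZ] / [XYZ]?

The signed ratio [XWZ]/[XYZ] equals the barycentric coordinate of W at vertex Y, which is 1/4.

1/4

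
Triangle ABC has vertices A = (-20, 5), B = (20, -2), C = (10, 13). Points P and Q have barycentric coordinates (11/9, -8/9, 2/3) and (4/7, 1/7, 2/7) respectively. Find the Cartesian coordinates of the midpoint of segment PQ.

(-1300/63, 1439/126)

Barycentric coordinates of the midpoint are the average: (113/126, -47/126, 10/21).
Converting: (113/126)·A + (-47/126)·B + (10/21)·C = (-1300/63, 1439/126).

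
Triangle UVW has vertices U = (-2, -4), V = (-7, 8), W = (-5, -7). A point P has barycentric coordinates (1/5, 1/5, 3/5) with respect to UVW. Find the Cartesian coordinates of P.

(-24/5, -17/5)

P = (1/5)·U + (1/5)·V + (3/5)·W.
x-coordinate: (1/5)·(-2) + (1/5)·(-7) + (3/5)·(-5) = -24/5.
y-coordinate: (1/5)·(-4) + (1/5)·8 + (3/5)·(-7) = -17/5.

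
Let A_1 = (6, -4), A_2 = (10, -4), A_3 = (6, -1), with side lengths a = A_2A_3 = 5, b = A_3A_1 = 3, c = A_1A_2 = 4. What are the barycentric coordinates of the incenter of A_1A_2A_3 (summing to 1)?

(5/12, 1/4, 1/3)

The incenter has barycentric coordinates proportional to the opposite side lengths: (5 : 3 : 4).
Normalizing by 5+3+4 = 12 gives (5/12, 1/4, 1/3).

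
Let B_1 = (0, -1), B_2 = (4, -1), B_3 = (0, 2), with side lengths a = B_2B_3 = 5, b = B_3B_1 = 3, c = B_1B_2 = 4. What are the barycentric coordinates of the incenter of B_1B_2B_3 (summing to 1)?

(5/12, 1/4, 1/3)

The incenter has barycentric coordinates proportional to the opposite side lengths: (5 : 3 : 4).
Normalizing by 5+3+4 = 12 gives (5/12, 1/4, 1/3).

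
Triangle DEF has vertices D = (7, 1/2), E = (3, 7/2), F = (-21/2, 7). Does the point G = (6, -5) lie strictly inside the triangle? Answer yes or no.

no

Barycentric coordinates of G: (417/106, -411/106, 50/53).
The three coordinates are positive, negative, positive; a point is interior exactly when all three are positive.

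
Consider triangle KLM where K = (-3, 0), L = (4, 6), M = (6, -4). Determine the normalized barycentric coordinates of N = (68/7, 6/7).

(-4/7, 5/7, 6/7)

Signed area of the reference triangle: [KLM] = ½·((-3)·(6−(-4)) + 4·(-4−0) + 6·(0−6)) = ½·(-30 − 16 − 36) = -41.
[NLM] = ½·((68/7)·(6−(-4)) + 4·(-4−(6/7)) + 6·(6/7−6)) = ½·(680/7 − 136/7 − 216/7) = 164/7, so the K-coordinate is (164/7)/(-41) = -4/7.
[KNM] = ½·((-3)·(6/7−(-4)) + (68/7)·(-4−0) + 6·(0−(6/7))) = ½·(-102/7 − 272/7 − 36/7) = -205/7, so the L-coordinate is 5/7.
[KLN] = ½·((-3)·(6−(6/7)) + 4·(6/7−0) + (68/7)·(0−6)) = ½·(-108/7 + 24/7 − 408/7) = -246/7, so the M-coordinate is 6/7.
Check: -4/7 + 5/7 + 6/7 = 1.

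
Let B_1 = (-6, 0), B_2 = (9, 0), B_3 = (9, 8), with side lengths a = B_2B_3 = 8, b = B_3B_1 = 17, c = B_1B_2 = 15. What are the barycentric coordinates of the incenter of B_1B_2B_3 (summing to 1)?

The incenter has barycentric coordinates proportional to the opposite side lengths: (8 : 17 : 15).
Normalizing by 8+17+15 = 40 gives (1/5, 17/40, 3/8).

(1/5, 17/40, 3/8)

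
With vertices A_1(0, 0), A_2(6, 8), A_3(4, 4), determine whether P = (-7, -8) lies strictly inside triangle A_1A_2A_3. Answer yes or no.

Barycentric coordinates of P: (5/2, -1/2, -1).
The three coordinates are positive, negative, negative; a point is interior exactly when all three are positive.

no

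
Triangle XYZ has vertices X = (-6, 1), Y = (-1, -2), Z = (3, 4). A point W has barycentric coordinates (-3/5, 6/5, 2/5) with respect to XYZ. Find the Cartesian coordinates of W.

(18/5, -7/5)

W = (-3/5)·X + (6/5)·Y + (2/5)·Z.
x-coordinate: (-3/5)·(-6) + (6/5)·(-1) + (2/5)·3 = 18/5.
y-coordinate: (-3/5)·1 + (6/5)·(-2) + (2/5)·4 = -7/5.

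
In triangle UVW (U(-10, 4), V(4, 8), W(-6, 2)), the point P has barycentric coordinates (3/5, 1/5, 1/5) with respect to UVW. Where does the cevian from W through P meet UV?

Line WP meets UV where the W-coordinate vanishes; zeroing P's W-weight and renormalizing leaves U, V-weights 3/5 : 1/5 → (3/4, 1/4).
So Q = (3/4)·U + (1/4)·V = (-13/2, 5).

(-13/2, 5)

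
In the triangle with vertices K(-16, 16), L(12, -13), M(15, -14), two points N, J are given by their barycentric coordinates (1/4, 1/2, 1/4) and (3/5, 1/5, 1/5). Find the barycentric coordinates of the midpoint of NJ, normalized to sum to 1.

Since both coordinate triples sum to 1, the midpoint's barycentrics are the componentwise average.
(1/4+3/5)/2 = 17/40; similarly 7/20 and 9/40.

(17/40, 7/20, 9/40)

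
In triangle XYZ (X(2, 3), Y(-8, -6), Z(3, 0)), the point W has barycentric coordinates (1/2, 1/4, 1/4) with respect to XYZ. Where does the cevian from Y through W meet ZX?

Line YW meets ZX where the Y-coordinate vanishes; zeroing W's Y-weight and renormalizing leaves Z, X-weights 1/4 : 1/2 → (1/3, 2/3).
So V = (1/3)·Z + (2/3)·X = (7/3, 2).

(7/3, 2)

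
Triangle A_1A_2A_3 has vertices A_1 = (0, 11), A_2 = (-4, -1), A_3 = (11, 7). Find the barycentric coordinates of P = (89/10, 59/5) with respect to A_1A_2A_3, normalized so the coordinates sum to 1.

(3/5, -3/10, 7/10)

Signed area of the reference triangle: [A_1A_2A_3] = ½·(0·(-1−7) + (-4)·(7−11) + 11·(11−(-1))) = ½·(0 + 16 + 132) = 74.
[PA_2A_3] = ½·((89/10)·(-1−7) + (-4)·(7−(59/5)) + 11·(59/5−(-1))) = ½·(-356/5 + 96/5 + 704/5) = 222/5, so the A_1-coordinate is (222/5)/74 = 3/5.
[A_1PA_3] = ½·(0·(59/5−7) + (89/10)·(7−11) + 11·(11−(59/5))) = ½·(0 − 178/5 − 44/5) = -111/5, so the A_2-coordinate is -3/10.
[A_1A_2P] = ½·(0·(-1−(59/5)) + (-4)·(59/5−11) + (89/10)·(11−(-1))) = ½·(0 − 16/5 + 534/5) = 259/5, so the A_3-coordinate is 7/10.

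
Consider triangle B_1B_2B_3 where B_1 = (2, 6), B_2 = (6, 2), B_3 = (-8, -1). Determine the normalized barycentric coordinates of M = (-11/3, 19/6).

Signed area of the reference triangle: [B_1B_2B_3] = ½·(2·(2−(-1)) + 6·(-1−6) + (-8)·(6−2)) = ½·(6 − 42 − 32) = -34.
[MB_2B_3] = ½·((-11/3)·(2−(-1)) + 6·(-1−(19/6)) + (-8)·(19/6−2)) = ½·(-11 − 25 − 28/3) = -68/3, so the B_1-coordinate is (-68/3)/(-34) = 2/3.
[B_1MB_3] = ½·(2·(19/6−(-1)) + (-11/3)·(-1−6) + (-8)·(6−(19/6))) = ½·(25/3 + 77/3 − 68/3) = 17/3, so the B_2-coordinate is -1/6.
[B_1B_2M] = ½·(2·(2−(19/6)) + 6·(19/6−6) + (-11/3)·(6−2)) = ½·(-7/3 − 17 − 44/3) = -17, so the B_3-coordinate is 1/2.

(2/3, -1/6, 1/2)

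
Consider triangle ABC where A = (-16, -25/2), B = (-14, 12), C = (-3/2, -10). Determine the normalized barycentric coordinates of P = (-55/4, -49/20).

(1/2, 2/5, 1/10)

Signed area of the reference triangle: [ABC] = ½·((-16)·(12−(-10)) + (-14)·(-10−(-25/2)) + (-3/2)·(-25/2−12)) = ½·(-352 − 35 + 147/4) = -1401/8.
[PBC] = ½·((-55/4)·(12−(-10)) + (-14)·(-10−(-49/20)) + (-3/2)·(-49/20−12)) = ½·(-605/2 + 1057/10 + 867/40) = -1401/16, so the A-coordinate is (-1401/16)/(-1401/8) = 1/2.
[APC] = ½·((-16)·(-49/20−(-10)) + (-55/4)·(-10−(-25/2)) + (-3/2)·(-25/2−(-49/20))) = ½·(-604/5 − 275/8 + 603/40) = -1401/20, so the B-coordinate is 2/5.
[ABP] = ½·((-16)·(12−(-49/20)) + (-14)·(-49/20−(-25/2)) + (-55/4)·(-25/2−12)) = ½·(-1156/5 − 1407/10 + 2695/8) = -1401/80, so the C-coordinate is 1/10.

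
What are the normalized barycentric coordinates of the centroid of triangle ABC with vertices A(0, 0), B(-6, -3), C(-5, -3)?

(1/3, 1/3, 1/3)

The centroid is the average of the vertices, so each weight is 1/3.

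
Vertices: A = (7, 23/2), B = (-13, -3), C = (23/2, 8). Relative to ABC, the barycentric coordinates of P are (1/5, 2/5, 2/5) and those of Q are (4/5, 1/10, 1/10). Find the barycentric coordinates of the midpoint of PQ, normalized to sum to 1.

Since both coordinate triples sum to 1, the midpoint's barycentrics are the componentwise average.
(1/5+4/5)/2 = 1/2; similarly 1/4 and 1/4.

(1/2, 1/4, 1/4)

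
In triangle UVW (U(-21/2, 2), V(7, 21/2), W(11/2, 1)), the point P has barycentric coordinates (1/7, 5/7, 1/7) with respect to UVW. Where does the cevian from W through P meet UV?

(49/12, 109/12)

Line WP meets UV where the W-coordinate vanishes; zeroing P's W-weight and renormalizing leaves U, V-weights 1/7 : 5/7 → (1/6, 5/6).
So Q = (1/6)·U + (5/6)·V = (49/12, 109/12).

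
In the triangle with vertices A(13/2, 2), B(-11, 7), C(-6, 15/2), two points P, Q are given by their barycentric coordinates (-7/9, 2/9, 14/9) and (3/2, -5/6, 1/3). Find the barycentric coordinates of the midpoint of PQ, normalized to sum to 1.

Since both coordinate triples sum to 1, the midpoint's barycentrics are the componentwise average.
(-7/9+3/2)/2 = 13/36; similarly -11/36 and 17/18.

(13/36, -11/36, 17/18)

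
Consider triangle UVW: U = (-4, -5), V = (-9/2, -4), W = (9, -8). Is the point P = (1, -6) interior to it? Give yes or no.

Barycentric coordinates of P: (10/23, 4/23, 9/23).
The three coordinates are positive, positive, positive; a point is interior exactly when all three are positive.

yes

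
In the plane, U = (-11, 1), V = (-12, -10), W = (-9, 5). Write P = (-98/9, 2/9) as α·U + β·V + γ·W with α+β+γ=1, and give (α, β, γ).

Signed area of the reference triangle: [UVW] = ½·((-11)·(-10−5) + (-12)·(5−1) + (-9)·(1−(-10))) = ½·(165 − 48 − 99) = 9.
[PVW] = ½·((-98/9)·(-10−5) + (-12)·(5−(2/9)) + (-9)·(2/9−(-10))) = ½·(490/3 − 172/3 − 92) = 7, so the U-coordinate is 7/9 = 7/9.
[UPW] = ½·((-11)·(2/9−5) + (-98/9)·(5−1) + (-9)·(1−(2/9))) = ½·(473/9 − 392/9 − 7) = 1, so the V-coordinate is 1/9.
[UVP] = ½·((-11)·(-10−(2/9)) + (-12)·(2/9−1) + (-98/9)·(1−(-10))) = ½·(1012/9 + 28/3 − 1078/9) = 1, so the W-coordinate is 1/9.
Check: 7/9 + 1/9 + 1/9 = 1.

(7/9, 1/9, 1/9)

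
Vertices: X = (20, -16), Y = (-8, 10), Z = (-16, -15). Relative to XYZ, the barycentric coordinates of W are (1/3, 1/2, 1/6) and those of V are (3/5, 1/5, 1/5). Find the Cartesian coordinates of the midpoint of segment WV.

(18/5, -403/60)

Barycentric coordinates of the midpoint are the average: (7/15, 7/20, 11/60).
Converting: (7/15)·X + (7/20)·Y + (11/60)·Z = (18/5, -403/60).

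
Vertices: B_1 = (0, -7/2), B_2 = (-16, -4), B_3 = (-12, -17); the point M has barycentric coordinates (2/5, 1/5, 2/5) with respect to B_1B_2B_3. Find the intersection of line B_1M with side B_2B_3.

Line B_1M meets B_2B_3 where the B_1-coordinate vanishes; zeroing M's B_1-weight and renormalizing leaves B_2, B_3-weights 1/5 : 2/5 → (1/3, 2/3).
So N = (1/3)·B_2 + (2/3)·B_3 = (-40/3, -38/3).

(-40/3, -38/3)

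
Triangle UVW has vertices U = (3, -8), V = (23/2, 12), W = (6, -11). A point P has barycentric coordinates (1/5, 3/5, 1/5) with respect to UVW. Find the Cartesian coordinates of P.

(87/10, 17/5)

P = (1/5)·U + (3/5)·V + (1/5)·W.
x-coordinate: (1/5)·3 + (3/5)·(23/2) + (1/5)·6 = 87/10.
y-coordinate: (1/5)·(-8) + (3/5)·12 + (1/5)·(-11) = 17/5.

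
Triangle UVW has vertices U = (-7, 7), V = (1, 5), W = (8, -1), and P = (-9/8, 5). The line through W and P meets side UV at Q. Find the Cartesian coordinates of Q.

(-17/7, 41/7)

Barycentric coordinates of P with respect to UVW: (3/8, 1/2, 1/8).
On side UV the W-coordinate is zero; dropping P's W-weight 1/8 and renormalizing the remaining 3/8 : 1/2 gives weights 3/7, 4/7 on U, V.
Q = (3/7)·(-7, 7) + (4/7)·(1, 5) = (-17/7, 41/7).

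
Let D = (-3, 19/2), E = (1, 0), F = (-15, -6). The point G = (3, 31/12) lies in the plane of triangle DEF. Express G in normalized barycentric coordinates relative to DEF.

(1/6, 1, -1/6)

Signed area of the reference triangle: [DEF] = ½·((-3)·(0−(-6)) + 1·(-6−(19/2)) + (-15)·(19/2−0)) = ½·(-18 − 31/2 − 285/2) = -88.
[GEF] = ½·(3·(0−(-6)) + 1·(-6−(31/12)) + (-15)·(31/12−0)) = ½·(18 − 103/12 − 155/4) = -44/3, so the D-coordinate is (-44/3)/(-88) = 1/6.
[DGF] = ½·((-3)·(31/12−(-6)) + 3·(-6−(19/2)) + (-15)·(19/2−(31/12))) = ½·(-103/4 − 93/2 − 415/4) = -88, so the E-coordinate is 1.
[DEG] = ½·((-3)·(0−(31/12)) + 1·(31/12−(19/2)) + 3·(19/2−0)) = ½·(31/4 − 83/12 + 57/2) = 44/3, so the F-coordinate is -1/6.
Check: 1/6 + 1 − 1/6 = 1.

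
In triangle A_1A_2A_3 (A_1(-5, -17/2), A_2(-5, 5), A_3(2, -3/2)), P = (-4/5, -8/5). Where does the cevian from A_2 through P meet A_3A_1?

Barycentric coordinates of P with respect to A_1A_2A_3: (1/5, 1/5, 3/5).
On side A_3A_1 the A_2-coordinate is zero; dropping P's A_2-weight 1/5 and renormalizing the remaining 3/5 : 1/5 gives weights 3/4, 1/4 on A_3, A_1.
Q = (3/4)·(2, -3/2) + (1/4)·(-5, -17/2) = (1/4, -13/4).

(1/4, -13/4)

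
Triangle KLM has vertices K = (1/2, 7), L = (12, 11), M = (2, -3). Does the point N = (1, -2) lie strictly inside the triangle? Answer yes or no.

no

Barycentric coordinates of N: (24/121, -17/242, 211/242).
The three coordinates are positive, negative, positive; a point is interior exactly when all three are positive.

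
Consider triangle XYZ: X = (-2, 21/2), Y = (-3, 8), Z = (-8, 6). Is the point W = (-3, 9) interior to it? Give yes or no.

yes

Barycentric coordinates of W: (10/21, 3/7, 2/21).
The three coordinates are positive, positive, positive; a point is interior exactly when all three are positive.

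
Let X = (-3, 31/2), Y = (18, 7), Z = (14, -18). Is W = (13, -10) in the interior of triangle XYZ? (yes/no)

yes

Barycentric coordinates of W: (57/559, 205/1118, 799/1118).
The three coordinates are positive, positive, positive; a point is interior exactly when all three are positive.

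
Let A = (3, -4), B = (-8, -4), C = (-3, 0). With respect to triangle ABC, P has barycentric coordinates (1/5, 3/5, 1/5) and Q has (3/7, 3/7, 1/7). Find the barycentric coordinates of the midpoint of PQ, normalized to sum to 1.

Since both coordinate triples sum to 1, the midpoint's barycentrics are the componentwise average.
(1/5+3/7)/2 = 11/35; similarly 18/35 and 6/35.

(11/35, 18/35, 6/35)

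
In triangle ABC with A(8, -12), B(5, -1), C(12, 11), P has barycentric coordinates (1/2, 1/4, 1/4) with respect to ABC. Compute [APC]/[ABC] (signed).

1/4

The signed ratio [APC]/[ABC] equals the barycentric coordinate of P at vertex B, which is 1/4.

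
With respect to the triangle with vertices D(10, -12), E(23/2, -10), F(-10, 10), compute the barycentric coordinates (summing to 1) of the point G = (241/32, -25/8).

(-15/16, 27/16, 1/4)

Signed area of the reference triangle: [DEF] = ½·(10·(-10−10) + (23/2)·(10−(-12)) + (-10)·(-12−(-10))) = ½·(-200 + 253 + 20) = 73/2.
[GEF] = ½·((241/32)·(-10−10) + (23/2)·(10−(-25/8)) + (-10)·(-25/8−(-10))) = ½·(-1205/8 + 2415/16 − 275/4) = -1095/32, so the D-coordinate is (-1095/32)/(73/2) = -15/16.
[DGF] = ½·(10·(-25/8−10) + (241/32)·(10−(-12)) + (-10)·(-12−(-25/8))) = ½·(-525/4 + 2651/16 + 355/4) = 1971/32, so the E-coordinate is 27/16.
[DEG] = ½·(10·(-10−(-25/8)) + (23/2)·(-25/8−(-12)) + (241/32)·(-12−(-10))) = ½·(-275/4 + 1633/16 − 241/16) = 73/8, so the F-coordinate is 1/4.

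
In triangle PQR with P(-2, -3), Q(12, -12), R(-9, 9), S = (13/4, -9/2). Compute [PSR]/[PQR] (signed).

[PQR] = ½·((-2)·(-12−9) + 12·(9−(-3)) + (-9)·(-3−(-12))) = ½·(42 + 144 − 81) = 105/2.
[PSR] = ½·((-2)·(-9/2−9) + (13/4)·(9−(-3)) + (-9)·(-3−(-9/2))) = ½·(27 + 39 − 27/2) = 105/4, so the ratio is (105/4)/(105/2) = 1/2.

1/2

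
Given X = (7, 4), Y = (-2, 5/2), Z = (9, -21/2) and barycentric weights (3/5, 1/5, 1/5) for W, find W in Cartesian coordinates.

(28/5, 4/5)

W = (3/5)·X + (1/5)·Y + (1/5)·Z.
x-coordinate: (3/5)·7 + (1/5)·(-2) + (1/5)·9 = 28/5.
y-coordinate: (3/5)·4 + (1/5)·(5/2) + (1/5)·(-21/2) = 4/5.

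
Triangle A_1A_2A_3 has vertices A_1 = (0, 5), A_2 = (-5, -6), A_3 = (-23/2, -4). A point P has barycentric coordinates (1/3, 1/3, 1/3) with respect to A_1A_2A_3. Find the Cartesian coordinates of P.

P = (1/3)·A_1 + (1/3)·A_2 + (1/3)·A_3.
x-coordinate: (1/3)·0 + (1/3)·(-5) + (1/3)·(-23/2) = -11/2.
y-coordinate: (1/3)·5 + (1/3)·(-6) + (1/3)·(-4) = -5/3.

(-11/2, -5/3)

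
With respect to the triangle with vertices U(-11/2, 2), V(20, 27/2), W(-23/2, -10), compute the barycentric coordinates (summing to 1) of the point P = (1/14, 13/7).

Signed area of the reference triangle: [UVW] = ½·((-11/2)·(27/2−(-10)) + 20·(-10−2) + (-23/2)·(2−(27/2))) = ½·(-517/4 − 240 + 529/4) = -237/2.
[PVW] = ½·((1/14)·(27/2−(-10)) + 20·(-10−(13/7)) + (-23/2)·(13/7−(27/2))) = ½·(47/28 − 1660/7 + 3749/28) = -711/14, so the U-coordinate is (-711/14)/(-237/2) = 3/7.
[UPW] = ½·((-11/2)·(13/7−(-10)) + (1/14)·(-10−2) + (-23/2)·(2−(13/7))) = ½·(-913/14 − 6/7 − 23/14) = -237/7, so the V-coordinate is 2/7.
[UVP] = ½·((-11/2)·(27/2−(13/7)) + 20·(13/7−2) + (1/14)·(2−(27/2))) = ½·(-1793/28 − 20/7 − 23/28) = -237/7, so the W-coordinate is 2/7.
Check: 3/7 + 2/7 + 2/7 = 1.

(3/7, 2/7, 2/7)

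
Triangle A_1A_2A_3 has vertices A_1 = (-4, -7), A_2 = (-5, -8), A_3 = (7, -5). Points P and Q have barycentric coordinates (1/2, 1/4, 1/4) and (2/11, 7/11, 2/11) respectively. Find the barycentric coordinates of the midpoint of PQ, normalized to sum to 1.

Since both coordinate triples sum to 1, the midpoint's barycentrics are the componentwise average.
(1/2+2/11)/2 = 15/44; similarly 39/88 and 19/88.

(15/44, 39/88, 19/88)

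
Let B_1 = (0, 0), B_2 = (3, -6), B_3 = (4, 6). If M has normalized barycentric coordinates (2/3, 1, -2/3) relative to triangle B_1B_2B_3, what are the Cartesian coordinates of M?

(1/3, -10)

M = (2/3)·B_1 + 1·B_2 + (-2/3)·B_3.
x-coordinate: (2/3)·0 + 1·3 + (-2/3)·4 = 1/3.
y-coordinate: (2/3)·0 + 1·(-6) + (-2/3)·6 = -10.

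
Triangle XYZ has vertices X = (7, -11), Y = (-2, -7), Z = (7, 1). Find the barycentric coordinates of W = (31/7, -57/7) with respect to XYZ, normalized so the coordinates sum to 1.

Signed area of the reference triangle: [XYZ] = ½·(7·(-7−1) + (-2)·(1−(-11)) + 7·(-11−(-7))) = ½·(-56 − 24 − 28) = -54.
[WYZ] = ½·((31/7)·(-7−1) + (-2)·(1−(-57/7)) + 7·(-57/7−(-7))) = ½·(-248/7 − 128/7 − 8) = -216/7, so the X-coordinate is (-216/7)/(-54) = 4/7.
[XWZ] = ½·(7·(-57/7−1) + (31/7)·(1−(-11)) + 7·(-11−(-57/7))) = ½·(-64 + 372/7 − 20) = -108/7, so the Y-coordinate is 2/7.
[XYW] = ½·(7·(-7−(-57/7)) + (-2)·(-57/7−(-11)) + (31/7)·(-11−(-7))) = ½·(8 − 40/7 − 124/7) = -54/7, so the Z-coordinate is 1/7.
Check: 4/7 + 2/7 + 1/7 = 1.

(4/7, 2/7, 1/7)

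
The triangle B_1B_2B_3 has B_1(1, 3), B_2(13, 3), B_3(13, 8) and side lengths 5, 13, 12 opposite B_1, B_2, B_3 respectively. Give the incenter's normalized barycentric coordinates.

The incenter has barycentric coordinates proportional to the opposite side lengths: (5 : 13 : 12).
Normalizing by 5+13+12 = 30 gives (1/6, 13/30, 2/5).

(1/6, 13/30, 2/5)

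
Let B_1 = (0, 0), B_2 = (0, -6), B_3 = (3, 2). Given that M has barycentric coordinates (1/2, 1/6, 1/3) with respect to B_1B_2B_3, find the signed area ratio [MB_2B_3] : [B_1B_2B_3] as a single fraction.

1/2

The signed ratio [MB_2B_3]/[B_1B_2B_3] equals the barycentric coordinate of M at vertex B_1, which is 1/2.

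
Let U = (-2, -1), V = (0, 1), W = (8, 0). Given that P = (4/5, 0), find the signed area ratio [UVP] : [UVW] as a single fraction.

[UVW] = ½·((-2)·(1−0) + 0·(0−(-1)) + 8·(-1−1)) = ½·(-2 + 0 − 16) = -9.
[UVP] = ½·((-2)·(1−0) + 0·(0−(-1)) + (4/5)·(-1−1)) = ½·(-2 + 0 − 8/5) = -9/5, so the ratio is (-9/5)/(-9) = 1/5.

1/5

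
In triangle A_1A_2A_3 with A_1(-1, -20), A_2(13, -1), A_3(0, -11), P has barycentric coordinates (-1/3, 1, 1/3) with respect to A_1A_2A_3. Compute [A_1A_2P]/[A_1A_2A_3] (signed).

The signed ratio [A_1A_2P]/[A_1A_2A_3] equals the barycentric coordinate of P at vertex A_3, which is 1/3.

1/3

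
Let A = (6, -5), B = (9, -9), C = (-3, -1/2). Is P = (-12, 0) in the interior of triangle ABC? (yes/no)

Barycentric coordinates of P: (-47/15, 8/5, 38/15).
The three coordinates are negative, positive, positive; a point is interior exactly when all three are positive.

no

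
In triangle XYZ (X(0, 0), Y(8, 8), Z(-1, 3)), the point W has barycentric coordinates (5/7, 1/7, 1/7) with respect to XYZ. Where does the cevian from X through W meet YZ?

(7/2, 11/2)

Line XW meets YZ where the X-coordinate vanishes; zeroing W's X-weight and renormalizing leaves Y, Z-weights 1/7 : 1/7 → (1/2, 1/2).
So V = (1/2)·Y + (1/2)·Z = (7/2, 11/2).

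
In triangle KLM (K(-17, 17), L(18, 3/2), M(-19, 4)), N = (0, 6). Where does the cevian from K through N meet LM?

(17/3, 7/3)

Barycentric coordinates of N with respect to KLM: (1/4, 1/2, 1/4).
On side LM the K-coordinate is zero; dropping N's K-weight 1/4 and renormalizing the remaining 1/2 : 1/4 gives weights 2/3, 1/3 on L, M.
J = (2/3)·(18, 3/2) + (1/3)·(-19, 4) = (17/3, 7/3).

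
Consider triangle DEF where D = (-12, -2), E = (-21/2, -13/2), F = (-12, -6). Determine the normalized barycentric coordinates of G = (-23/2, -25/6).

(1/2, 1/3, 1/6)

Signed area of the reference triangle: [DEF] = ½·((-12)·(-13/2−(-6)) + (-21/2)·(-6−(-2)) + (-12)·(-2−(-13/2))) = ½·(6 + 42 − 54) = -3.
[GEF] = ½·((-23/2)·(-13/2−(-6)) + (-21/2)·(-6−(-25/6)) + (-12)·(-25/6−(-13/2))) = ½·(23/4 + 77/4 − 28) = -3/2, so the D-coordinate is (-3/2)/(-3) = 1/2.
[DGF] = ½·((-12)·(-25/6−(-6)) + (-23/2)·(-6−(-2)) + (-12)·(-2−(-25/6))) = ½·(-22 + 46 − 26) = -1, so the E-coordinate is 1/3.
[DEG] = ½·((-12)·(-13/2−(-25/6)) + (-21/2)·(-25/6−(-2)) + (-23/2)·(-2−(-13/2))) = ½·(28 + 91/4 − 207/4) = -1/2, so the F-coordinate is 1/6.
Check: 1/2 + 1/3 + 1/6 = 1.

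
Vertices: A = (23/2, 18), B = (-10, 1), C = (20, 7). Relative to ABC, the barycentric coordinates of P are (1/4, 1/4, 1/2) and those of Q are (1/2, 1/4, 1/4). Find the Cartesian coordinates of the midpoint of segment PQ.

(149/16, 77/8)

Barycentric coordinates of the midpoint are the average: (3/8, 1/4, 3/8).
Converting: (3/8)·A + (1/4)·B + (3/8)·C = (149/16, 77/8).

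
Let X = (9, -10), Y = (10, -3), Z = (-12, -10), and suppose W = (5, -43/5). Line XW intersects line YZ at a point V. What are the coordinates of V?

Barycentric coordinates of W with respect to XYZ: (3/5, 1/5, 1/5).
On side YZ the X-coordinate is zero; dropping W's X-weight 3/5 and renormalizing the remaining 1/5 : 1/5 gives weights 1/2, 1/2 on Y, Z.
V = (1/2)·(10, -3) + (1/2)·(-12, -10) = (-1, -13/2).

(-1, -13/2)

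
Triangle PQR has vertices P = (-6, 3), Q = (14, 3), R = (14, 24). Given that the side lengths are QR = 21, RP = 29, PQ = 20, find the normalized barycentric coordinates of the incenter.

The incenter has barycentric coordinates proportional to the opposite side lengths: (21 : 29 : 20).
Normalizing by 21+29+20 = 70 gives (3/10, 29/70, 2/7).

(3/10, 29/70, 2/7)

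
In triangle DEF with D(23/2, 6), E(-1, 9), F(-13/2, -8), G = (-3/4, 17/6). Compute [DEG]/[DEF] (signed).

1/3

[DEF] = ½·((23/2)·(9−(-8)) + (-1)·(-8−6) + (-13/2)·(6−9)) = ½·(391/2 + 14 + 39/2) = 229/2.
[DEG] = ½·((23/2)·(9−(17/6)) + (-1)·(17/6−6) + (-3/4)·(6−9)) = ½·(851/12 + 19/6 + 9/4) = 229/6, so the ratio is (229/6)/(229/2) = 1/3.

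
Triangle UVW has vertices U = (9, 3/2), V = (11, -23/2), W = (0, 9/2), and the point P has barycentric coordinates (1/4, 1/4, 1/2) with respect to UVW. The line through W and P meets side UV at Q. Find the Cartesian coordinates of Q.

Line WP meets UV where the W-coordinate vanishes; zeroing P's W-weight and renormalizing leaves U, V-weights 1/4 : 1/4 → (1/2, 1/2).
So Q = (1/2)·U + (1/2)·V = (10, -5).

(10, -5)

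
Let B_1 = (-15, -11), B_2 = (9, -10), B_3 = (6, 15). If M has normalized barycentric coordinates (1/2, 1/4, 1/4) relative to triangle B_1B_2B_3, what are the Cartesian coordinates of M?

M = (1/2)·B_1 + (1/4)·B_2 + (1/4)·B_3.
x-coordinate: (1/2)·(-15) + (1/4)·9 + (1/4)·6 = -15/4.
y-coordinate: (1/2)·(-11) + (1/4)·(-10) + (1/4)·15 = -17/4.

(-15/4, -17/4)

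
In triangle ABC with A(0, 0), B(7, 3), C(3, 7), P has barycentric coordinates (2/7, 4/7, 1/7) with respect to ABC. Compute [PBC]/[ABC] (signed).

2/7

The signed ratio [PBC]/[ABC] equals the barycentric coordinate of P at vertex A, which is 2/7.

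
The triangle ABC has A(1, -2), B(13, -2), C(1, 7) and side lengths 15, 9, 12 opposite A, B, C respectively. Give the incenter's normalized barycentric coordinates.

The incenter has barycentric coordinates proportional to the opposite side lengths: (15 : 9 : 12).
Normalizing by 15+9+12 = 36 gives (5/12, 1/4, 1/3).

(5/12, 1/4, 1/3)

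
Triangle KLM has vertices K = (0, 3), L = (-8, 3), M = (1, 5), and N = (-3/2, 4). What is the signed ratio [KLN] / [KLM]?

1/2

[KLM] = ½·(0·(3−5) + (-8)·(5−3) + 1·(3−3)) = ½·(0 − 16 + 0) = -8.
[KLN] = ½·(0·(3−4) + (-8)·(4−3) + (-3/2)·(3−3)) = ½·(0 − 8 + 0) = -4, so the ratio is (-4)/(-8) = 1/2.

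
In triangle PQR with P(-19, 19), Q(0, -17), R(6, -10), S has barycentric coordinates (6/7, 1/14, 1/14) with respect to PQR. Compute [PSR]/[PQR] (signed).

The signed ratio [PSR]/[PQR] equals the barycentric coordinate of S at vertex Q, which is 1/14.

1/14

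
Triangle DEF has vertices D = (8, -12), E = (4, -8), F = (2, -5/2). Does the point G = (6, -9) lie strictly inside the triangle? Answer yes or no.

yes

Barycentric coordinates of G: (9/14, 1/14, 2/7).
The three coordinates are positive, positive, positive; a point is interior exactly when all three are positive.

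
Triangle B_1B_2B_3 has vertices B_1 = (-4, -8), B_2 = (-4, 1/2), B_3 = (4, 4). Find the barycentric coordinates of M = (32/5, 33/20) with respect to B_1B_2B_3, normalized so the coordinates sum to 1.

(2/5, -7/10, 13/10)

Signed area of the reference triangle: [B_1B_2B_3] = ½·((-4)·(1/2−4) + (-4)·(4−(-8)) + 4·(-8−(1/2))) = ½·(14 − 48 − 34) = -34.
[MB_2B_3] = ½·((32/5)·(1/2−4) + (-4)·(4−(33/20)) + 4·(33/20−(1/2))) = ½·(-112/5 − 47/5 + 23/5) = -68/5, so the B_1-coordinate is (-68/5)/(-34) = 2/5.
[B_1MB_3] = ½·((-4)·(33/20−4) + (32/5)·(4−(-8)) + 4·(-8−(33/20))) = ½·(47/5 + 384/5 − 193/5) = 119/5, so the B_2-coordinate is -7/10.
[B_1B_2M] = ½·((-4)·(1/2−(33/20)) + (-4)·(33/20−(-8)) + (32/5)·(-8−(1/2))) = ½·(23/5 − 193/5 − 272/5) = -221/5, so the B_3-coordinate is 13/10.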